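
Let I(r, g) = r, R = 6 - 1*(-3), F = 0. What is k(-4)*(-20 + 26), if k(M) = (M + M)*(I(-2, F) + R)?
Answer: -336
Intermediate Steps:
R = 9 (R = 6 + 3 = 9)
k(M) = 14*M (k(M) = (M + M)*(-2 + 9) = (2*M)*7 = 14*M)
k(-4)*(-20 + 26) = (14*(-4))*(-20 + 26) = -56*6 = -336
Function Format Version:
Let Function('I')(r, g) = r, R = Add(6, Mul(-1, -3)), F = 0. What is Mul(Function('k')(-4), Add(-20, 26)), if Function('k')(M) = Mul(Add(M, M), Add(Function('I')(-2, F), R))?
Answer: -336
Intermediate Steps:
R = 9 (R = Add(6, 3) = 9)
Function('k')(M) = Mul(14, M) (Function('k')(M) = Mul(Add(M, M), Add(-2, 9)) = Mul(Mul(2, M), 7) = Mul(14, M))
Mul(Function('k')(-4), Add(-20, 26)) = Mul(Mul(14, -4), Add(-20, 26)) = Mul(-56, 6) = -336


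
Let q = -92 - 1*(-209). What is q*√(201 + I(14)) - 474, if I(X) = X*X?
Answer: -474 + 117*√397 ≈ 1857.2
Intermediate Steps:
I(X) = X²
q = 117 (q = -92 + 209 = 117)
q*√(201 + I(14)) - 474 = 117*√(201 + 14²) - 474 = 117*√(201 + 196) - 474 = 117*√397 - 474 = -474 + 117*√397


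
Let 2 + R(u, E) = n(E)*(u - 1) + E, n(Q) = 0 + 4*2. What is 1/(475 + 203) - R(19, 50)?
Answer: -130175/678 ≈ -192.00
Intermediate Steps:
n(Q) = 8 (n(Q) = 0 + 8 = 8)
R(u, E) = -10 + E + 8*u (R(u, E) = -2 + (8*(u - 1) + E) = -2 + (8*(-1 + u) + E) = -2 + ((-8 + 8*u) + E) = -2 + (-8 + E + 8*u) = -10 + E + 8*u)
1/(475 + 203) - R(19, 50) = 1/(475 + 203) - (-10 + 50 + 8*19) = 1/678 - (-10 + 50 + 152) = 1/678 - 1*192 = 1/678 - 192 = -130175/678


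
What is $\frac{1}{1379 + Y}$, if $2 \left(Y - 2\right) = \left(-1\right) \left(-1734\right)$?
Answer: $\frac{1}{2248} \approx 0.00044484$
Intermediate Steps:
$Y = 869$ ($Y = 2 + \frac{\left(-1\right) \left(-1734\right)}{2} = 2 + \frac{1}{2} \cdot 1734 = 2 + 867 = 869$)
$\frac{1}{1379 + Y} = \frac{1}{1379 + 869} = \frac{1}{2248}$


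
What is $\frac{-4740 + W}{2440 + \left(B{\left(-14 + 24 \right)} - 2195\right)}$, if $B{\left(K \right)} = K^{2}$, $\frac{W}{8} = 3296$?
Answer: $\frac{21628}{345} \approx 62.69$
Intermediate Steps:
$W = 26368$ ($W = 8 \cdot 3296 = 26368$)
$\frac{-4740 + W}{2440 + \left(B{\left(-14 + 24 \right)} - 2195\right)} = \frac{-4740 + 26368}{2440 - \left(2195 - \left(-14 + 24\right)^{2}\right)} = \frac{21628}{2440 - \left(2195 - 10^{2}\right)} = \frac{21628}{2440 + \left(100 - 2195\right)} = \frac{21628}{2440 - 2095} = \frac{21628}{345}$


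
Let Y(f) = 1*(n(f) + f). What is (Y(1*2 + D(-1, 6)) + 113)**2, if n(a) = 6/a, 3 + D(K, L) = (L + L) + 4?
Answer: 412164/25 ≈ 16487.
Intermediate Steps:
D(K, L) = 1 + 2*L (D(K, L) = -3 + ((L + L) + 4) = -3 + (2*L + 4) = -3 + (4 + 2*L) = 1 + 2*L)
Y(f) = f + 6/f (Y(f) = 1*(6/f + f) = 1*(f + 6/f) = f + 6/f)
(Y(1*2 + D(-1, 6)) + 113)**2 = (((1*2 + (1 + 2*6)) + 6/(1*2 + (1 + 2*6))) + 113)**2 = (((2 + (1 + 12)) + 6/(2 + (1 + 12))) + 113)**2 = (((2 + 13) + 6/(2 + 13)) + 113)**2 = ((15 + 6/15) + 113)**2 = ((15 + 6*(1/15)) + 113)**2 = ((15 + 2/5) + 113)**2 = (77/5 + 113)**2 = (642/5)**2 = 412164/25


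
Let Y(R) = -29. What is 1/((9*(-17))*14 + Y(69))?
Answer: -1/2171 ≈ -0.00046062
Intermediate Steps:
1/((9*(-17))*14 + Y(69)) = 1/((9*(-17))*14 - 29) = 1/(-153*14 - 29) = 1/(-2142 - 29) = 1/(-2171) = -1/2171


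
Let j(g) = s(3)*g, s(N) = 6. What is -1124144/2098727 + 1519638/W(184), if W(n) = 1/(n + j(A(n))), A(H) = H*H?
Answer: 648449553762818176/2098727 ≈ 3.0897e+11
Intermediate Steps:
A(H) = H**2
j(g) = 6*g
W(n) = 1/(n + 6*n**2)
-1124144/2098727 + 1519638/W(184) = -1124144/2098727 + 1519638/((1/(184*(1 + 6*184)))) = -1124144*1/2098727 + 1519638/((1/(184*(1 + 1104)))) = -1124144/2098727 + 1519638/(((1/184)/1105)) = -1124144/2098727 + 1519638/(((1/184)*(1/1105))) = -1124144/2098727 + 1519638/(1/203320) = -1124144/2098727 + 1519638*203320 = -1124144/2098727 + 308972798160 = 648449553762818176/2098727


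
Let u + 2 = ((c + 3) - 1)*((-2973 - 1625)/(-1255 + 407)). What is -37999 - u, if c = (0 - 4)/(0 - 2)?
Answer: -4029981/106 ≈ -38019.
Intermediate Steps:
c = 2 (c = -4/(-2) = -4*(-1/2) = 2)
u = 2087/106 (u = -2 + ((2 + 3) - 1)*((-2973 - 1625)/(-1255 + 407)) = -2 + (5 - 1)*(-4598/(-848)) = -2 + 4*(-4598*(-1/848)) = -2 + 4*(2299/424) = -2 + 2299/106 = 2087/106 ≈ 19.689)
-37999 - u = -37999 - 1*2087/106 = -37999 - 2087/106 = -4029981/106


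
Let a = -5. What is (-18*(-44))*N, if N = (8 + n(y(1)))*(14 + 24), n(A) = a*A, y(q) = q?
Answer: 90288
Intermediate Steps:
n(A) = -5*A
N = 114 (N = (8 - 5*1)*(14 + 24) = (8 - 5)*38 = 3*38 = 114)
(-18*(-44))*N = -18*(-44)*114 = 792*114 = 90288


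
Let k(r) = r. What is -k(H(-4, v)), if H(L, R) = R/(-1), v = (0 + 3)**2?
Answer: 9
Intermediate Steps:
v = 9 (v = 3**2 = 9)
H(L, R) = -R (H(L, R) = R*(-1) = -R)
-k(H(-4, v)) = -(-1)*9 = -1*(-9) = 9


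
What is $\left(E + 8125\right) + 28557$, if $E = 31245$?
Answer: $67927$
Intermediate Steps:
$\left(E + 8125\right) + 28557 = \left(31245 + 8125\right) + 28557 = 39370 + 28557 = 67927$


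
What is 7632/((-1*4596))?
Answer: -636/383 ≈ -1.6606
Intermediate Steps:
7632/((-1*4596)) = 7632/(-4596) = 7632*(-1/4596) = -636/383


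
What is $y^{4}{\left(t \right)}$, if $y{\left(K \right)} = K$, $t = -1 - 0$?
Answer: $1$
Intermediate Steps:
$t = -1$ ($t = -1 + 0 = -1$)
$y^{4}{\left(t \right)} = \left(-1\right)^{4} = 1$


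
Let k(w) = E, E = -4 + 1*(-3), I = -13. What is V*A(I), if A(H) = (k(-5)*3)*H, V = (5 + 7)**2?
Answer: 39312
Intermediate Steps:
E = -7 (E = -4 - 3 = -7)
k(w) = -7
V = 144 (V = 12**2 = 144)
A(H) = -21*H (A(H) = (-7*3)*H = -21*H)
V*A(I) = 144*(-21*(-13)) = 144*273 = 39312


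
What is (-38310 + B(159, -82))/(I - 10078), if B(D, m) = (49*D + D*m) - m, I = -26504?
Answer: 43475/36582 ≈ 1.1884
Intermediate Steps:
B(D, m) = -m + 49*D + D*m
(-38310 + B(159, -82))/(I - 10078) = (-38310 + (-1*(-82) + 49*159 + 159*(-82)))/(-26504 - 10078) = (-38310 + (82 + 7791 - 13038))/(-36582) = (-38310 - 5165)*(-1/36582) = -43475*(-1/36582) = 43475/36582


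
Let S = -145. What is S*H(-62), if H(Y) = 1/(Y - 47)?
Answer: 145/109 ≈ 1.3303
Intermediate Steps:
H(Y) = 1/(-47 + Y)
S*H(-62) = -145/(-47 - 62) = -145/(-109) = -145*(-1/109) = 145/109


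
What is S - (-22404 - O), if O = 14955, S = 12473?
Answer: 49832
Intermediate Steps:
S - (-22404 - O) = 12473 - (-22404 - 1*14955) = 12473 - (-22404 - 14955) = 12473 - 1*(-37359) = 12473 + 37359 = 49832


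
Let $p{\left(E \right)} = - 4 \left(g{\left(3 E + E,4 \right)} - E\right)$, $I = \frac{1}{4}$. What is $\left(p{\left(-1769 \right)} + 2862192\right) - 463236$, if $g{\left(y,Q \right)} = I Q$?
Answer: $2391876$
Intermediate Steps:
$I = \frac{1}{4} \approx 0.25$
$g{\left(y,Q \right)} = \frac{Q}{4}$
$p{\left(E \right)} = -4 + 4 E$ ($p{\left(E \right)} = - 4 \left(\frac{1}{4} \cdot 4 - E\right) = - 4 \left(1 - E\right) = -4 + 4 E$)
$\left(p{\left(-1769 \right)} + 2862192\right) - 463236 = \left(\left(-4 + 4 \left(-1769\right)\right) + 2862192\right) - 463236 = \left(\left(-4 - 7076\right) + 2862192\right) - 463236 = \left(-7080 + 2862192\right) - 463236 = 2855112 - 463236 = 2391876$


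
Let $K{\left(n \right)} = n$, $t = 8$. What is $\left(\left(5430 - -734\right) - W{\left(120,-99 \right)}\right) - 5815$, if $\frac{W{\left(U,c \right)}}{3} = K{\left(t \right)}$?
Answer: $325$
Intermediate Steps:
$W{\left(U,c \right)} = 24$ ($W{\left(U,c \right)} = 3 \cdot 8 = 24$)
$\left(\left(5430 - -734\right) - W{\left(120,-99 \right)}\right) - 5815 = \left(\left(5430 - -734\right) - 24\right) - 5815 = \left(\left(5430 + 734\right) - 24\right) - 5815 = \left(6164 - 24\right) - 5815 = 6140 - 5815 = 325$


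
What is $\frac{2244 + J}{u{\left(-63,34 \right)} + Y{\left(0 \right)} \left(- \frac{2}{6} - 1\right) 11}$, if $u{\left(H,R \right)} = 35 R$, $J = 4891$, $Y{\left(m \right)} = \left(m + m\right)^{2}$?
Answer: $\frac{1427}{238} \approx 5.9958$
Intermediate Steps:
$Y{\left(m \right)} = 4 m^{2}$ ($Y{\left(m \right)} = \left(2 m\right)^{2} = 4 m^{2}$)
$\frac{2244 + J}{u{\left(-63,34 \right)} + Y{\left(0 \right)} \left(- \frac{2}{6} - 1\right) 11} = \frac{2244 + 4891}{35 \cdot 34 + 4 \cdot 0^{2} \left(- \frac{2}{6} - 1\right) 11} = \frac{7135}{1190 + 4 \cdot 0 \left(\left(-2\right) \frac{1}{6} - 1\right) 11} = \frac{7135}{1190 + 0 \left(- \frac{1}{3} - 1\right) 11} = \frac{7135}{1190 + 0 \left(- \frac{4}{3}\right) 11} = \frac{7135}{1190 + 0 \cdot 11} = \frac{7135}{1190 + 0} = \frac{7135}{1190} = 7135 \cdot \frac{1}{1190} = \frac{1427}{238}$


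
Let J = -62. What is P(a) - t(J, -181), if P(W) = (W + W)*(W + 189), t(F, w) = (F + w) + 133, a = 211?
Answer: 168910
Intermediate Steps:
t(F, w) = 133 + F + w
P(W) = 2*W*(189 + W) (P(W) = (2*W)*(189 + W) = 2*W*(189 + W))
P(a) - t(J, -181) = 2*211*(189 + 211) - (133 - 62 - 181) = 2*211*400 - 1*(-110) = 168800 + 110 = 168910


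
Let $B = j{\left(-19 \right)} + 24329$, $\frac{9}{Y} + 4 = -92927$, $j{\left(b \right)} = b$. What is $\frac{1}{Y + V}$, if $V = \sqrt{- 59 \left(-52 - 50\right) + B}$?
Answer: $\frac{92931}{29101976315503} + \frac{1919149058 \sqrt{7582}}{29101976315503} \approx 0.0057422$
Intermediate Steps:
$Y = - \frac{3}{30977}$ ($Y = \frac{9}{-4 - 92927} = \frac{9}{-92931} = 9 \left(- \frac{1}{92931}\right) = - \frac{3}{30977} \approx -9.6846 \cdot 10^{-5}$)
$B = 24310$ ($B = -19 + 24329 = 24310$)
$V = 2 \sqrt{7582}$ ($V = \sqrt{- 59 \left(-52 - 50\right) + 24310} = \sqrt{\left(-59\right) \left(-102\right) + 24310} = \sqrt{6018 + 24310} = \sqrt{30328} = 2 \sqrt{7582} \approx 174.15$)
$\frac{1}{Y + V} = \frac{1}{- \frac{3}{30977} + 2 \sqrt{7582}}$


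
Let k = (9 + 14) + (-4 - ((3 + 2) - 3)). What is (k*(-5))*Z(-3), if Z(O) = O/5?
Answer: 51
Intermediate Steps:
k = 17 (k = 23 + (-4 - (5 - 3)) = 23 + (-4 - 1*2) = 23 + (-4 - 2) = 23 - 6 = 17)
Z(O) = O/5 (Z(O) = O*(⅕) = O/5)
(k*(-5))*Z(-3) = (17*(-5))*((⅕)*(-3)) = -85*(-⅗) = 51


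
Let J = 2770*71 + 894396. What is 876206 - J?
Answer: -214860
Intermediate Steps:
J = 1091066 (J = 196670 + 894396 = 1091066)
876206 - J = 876206 - 1*1091066 = 876206 - 1091066 = -214860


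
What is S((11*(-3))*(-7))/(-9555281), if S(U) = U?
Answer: -231/9555281 ≈ -2.4175e-5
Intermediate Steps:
S((11*(-3))*(-7))/(-9555281) = ((11*(-3))*(-7))/(-9555281) = -33*(-7)*(-1/9555281) = 231*(-1/9555281) = -231/9555281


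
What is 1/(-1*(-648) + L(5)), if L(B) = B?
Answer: 1/653 ≈ 0.0015314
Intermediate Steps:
1/(-1*(-648) + L(5)) = 1/(-1*(-648) + 5) = 1/(648 + 5) = 1/653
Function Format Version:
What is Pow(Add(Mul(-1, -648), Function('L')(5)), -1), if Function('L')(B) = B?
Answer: Rational(1, 653) ≈ 0.0015314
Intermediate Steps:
Pow(Add(Mul(-1, -648), Function('L')(5)), -1) = Pow(Add(Mul(-1, -648), 5), -1) = Pow(Add(648, 5), -1) = Pow(653, -1) = Rational(1, 653)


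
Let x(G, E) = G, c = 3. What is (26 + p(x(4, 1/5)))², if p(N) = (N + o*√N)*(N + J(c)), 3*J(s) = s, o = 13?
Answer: 30976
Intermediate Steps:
J(s) = s/3
p(N) = (1 + N)*(N + 13*√N) (p(N) = (N + 13*√N)*(N + (⅓)*3) = (N + 13*√N)*(N + 1) = (N + 13*√N)*(1 + N) = (1 + N)*(N + 13*√N))
(26 + p(x(4, 1/5)))² = (26 + (4 + 4² + 13*√4 + 13*4^(3/2)))² = (26 + (4 + 16 + 13*2 + 13*8))² = (26 + (4 + 16 + 26 + 104))² = (26 + 150)² = 176² = 30976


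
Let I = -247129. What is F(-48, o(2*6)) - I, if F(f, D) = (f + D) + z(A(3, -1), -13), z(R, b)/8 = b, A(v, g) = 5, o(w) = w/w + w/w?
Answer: 246979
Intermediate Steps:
o(w) = 2 (o(w) = 1 + 1 = 2)
z(R, b) = 8*b
F(f, D) = -104 + D + f (F(f, D) = (f + D) + 8*(-13) = (D + f) - 104 = -104 + D + f)
F(-48, o(2*6)) - I = (-104 + 2 - 48) - 1*(-247129) = -150 + 247129 = 246979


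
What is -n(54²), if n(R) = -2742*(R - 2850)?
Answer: 180972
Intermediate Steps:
n(R) = 7814700 - 2742*R (n(R) = -2742*(-2850 + R) = 7814700 - 2742*R)
-n(54²) = -(7814700 - 2742*54²) = -(7814700 - 2742*2916) = -(7814700 - 7995672) = -1*(-180972) = 180972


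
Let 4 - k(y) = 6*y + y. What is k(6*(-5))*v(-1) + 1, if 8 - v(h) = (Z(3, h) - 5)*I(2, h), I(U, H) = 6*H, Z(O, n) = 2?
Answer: -2139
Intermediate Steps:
v(h) = 8 + 18*h (v(h) = 8 - (2 - 5)*6*h = 8 - (-3)*6*h = 8 - (-18)*h = 8 + 18*h)
k(y) = 4 - 7*y (k(y) = 4 - (6*y + y) = 4 - 7*y)
k(6*(-5))*v(-1) + 1 = (4 - 42*(-5))*(8 + 18*(-1)) + 1 = (4 - 7*(-30))*(8 - 18) + 1 = (4 + 210)*(-10) + 1 = 214*(-10) + 1 = -2140 + 1 = -2139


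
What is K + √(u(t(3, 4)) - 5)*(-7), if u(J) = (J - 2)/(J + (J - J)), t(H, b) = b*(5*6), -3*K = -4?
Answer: 4/3 - 7*I*√3615/30 ≈ 1.3333 - 14.029*I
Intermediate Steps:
K = 4/3 (K = -⅓*(-4) = 4/3 ≈ 1.3333)
t(H, b) = 30*b (t(H, b) = b*30 = 30*b)
u(J) = (-2 + J)/J (u(J) = (-2 + J)/(J + 0) = (-2 + J)/J)
K + √(u(t(3, 4)) - 5)*(-7) = 4/3 + √((-2 + 30*4)/((30*4)) - 5)*(-7) = 4/3 + √((-2 + 120)/120 - 5)*(-7) = 4/3 + √((1/120)*118 - 5)*(-7) = 4/3 + √(59/60 - 5)*(-7) = 4/3 + √(-241/60)*(-7) = 4/3 + (I*√3615/30)*(-7) = 4/3 - 7*I*√3615/30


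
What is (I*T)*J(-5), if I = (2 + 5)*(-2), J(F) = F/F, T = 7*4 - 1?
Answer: -378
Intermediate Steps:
T = 27 (T = 28 - 1 = 27)
J(F) = 1
I = -14 (I = 7*(-2) = -14)
(I*T)*J(-5) = -14*27*1 = -378*1 = -378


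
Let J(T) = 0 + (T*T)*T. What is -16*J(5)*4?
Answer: -8000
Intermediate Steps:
J(T) = T³ (J(T) = 0 + T²*T = 0 + T³ = T³)
-16*J(5)*4 = -16*5³*4 = -16*125*4 = -2000*4 = -8000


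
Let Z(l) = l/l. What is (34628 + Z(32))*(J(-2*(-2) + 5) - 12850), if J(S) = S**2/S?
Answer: -444670989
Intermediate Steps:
J(S) = S
Z(l) = 1
(34628 + Z(32))*(J(-2*(-2) + 5) - 12850) = (34628 + 1)*((-2*(-2) + 5) - 12850) = 34629*((4 + 5) - 12850) = 34629*(9 - 12850) = 34629*(-12841) = -444670989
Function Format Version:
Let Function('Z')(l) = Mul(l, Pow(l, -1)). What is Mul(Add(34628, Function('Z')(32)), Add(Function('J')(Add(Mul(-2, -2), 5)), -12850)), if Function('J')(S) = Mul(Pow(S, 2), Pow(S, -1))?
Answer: -444670989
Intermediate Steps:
Function('J')(S) = S
Function('Z')(l) = 1
Mul(Add(34628, Function('Z')(32)), Add(Function('J')(Add(Mul(-2, -2), 5)), -12850)) = Mul(Add(34628, 1), Add(Add(Mul(-2, -2), 5), -12850)) = Mul(34629, Add(Add(4, 5), -12850)) = Mul(34629, Add(9, -12850)) = Mul(34629, -12841) = -444670989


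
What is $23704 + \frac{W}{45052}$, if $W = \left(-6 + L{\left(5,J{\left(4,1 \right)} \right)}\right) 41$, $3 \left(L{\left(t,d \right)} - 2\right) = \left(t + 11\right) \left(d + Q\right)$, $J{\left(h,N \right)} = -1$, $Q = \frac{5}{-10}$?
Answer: $\frac{266978029}{11263} \approx 23704.0$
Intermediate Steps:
$Q = - \frac{1}{2}$ ($Q = 5 \left(- \frac{1}{10}\right) = - \frac{1}{2} \approx -0.5$)
$L{\left(t,d \right)} = 2 + \frac{\left(11 + t\right) \left(- \frac{1}{2} + d\right)}{3}$ ($L{\left(t,d \right)} = 2 + \frac{\left(t + 11\right) \left(d - \frac{1}{2}\right)}{3} = 2 + \frac{\left(11 + t\right) \left(- \frac{1}{2} + d\right)}{3}$)
$W = -492$ ($W = \left(-6 + \left(\frac{1}{6} - \frac{5}{6} + \frac{11}{3} \left(-1\right) + \frac{1}{3} \left(-1\right) 5\right)\right) 41 = \left(-6 - 6\right) 41 = \left(-12\right) 41 = -492$)
$23704 + \frac{W}{45052} = 23704 - \frac{492}{45052} = 23704 - \frac{123}{11263} = \frac{266978029}{11263}$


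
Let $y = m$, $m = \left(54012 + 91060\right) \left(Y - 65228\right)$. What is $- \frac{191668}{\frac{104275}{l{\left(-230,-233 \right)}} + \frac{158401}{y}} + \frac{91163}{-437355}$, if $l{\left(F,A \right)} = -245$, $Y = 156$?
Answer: $\frac{790970700923006523557}{1757219364871075755} \approx 450.13$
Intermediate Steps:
$m = -9440125184$ ($m = \left(54012 + 91060\right) \left(156 - 65228\right) = 145072 \left(-65072\right) = -9440125184$)
$y = -9440125184$
$- \frac{191668}{\frac{104275}{l{\left(-230,-233 \right)}} + \frac{158401}{y}} + \frac{91163}{-437355} = - \frac{191668}{\frac{104275}{-245} + \frac{158401}{-9440125184}} + \frac{91163}{-437355} = - \frac{191668}{104275 \left(- \frac{1}{245}\right) + 158401 \left(- \frac{1}{9440125184}\right)} + 91163 \left(- \frac{1}{437355}\right) = - \frac{191668}{- \frac{20855}{49} - \frac{158401}{9440125184}} - \frac{91163}{437355} = - \frac{191668}{- \frac{4017833030081}{9440125184}} - \frac{91163}{437355} = \left(-191668\right) \left(- \frac{9440125184}{4017833030081}\right) - \frac{91163}{437355} = \frac{1809369913766912}{4017833030081} - \frac{91163}{437355} = \frac{790970700923006523557}{1757219364871075755}$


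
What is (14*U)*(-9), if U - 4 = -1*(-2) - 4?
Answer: -252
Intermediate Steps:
U = 2 (U = 4 + (-1*(-2) - 4) = 4 + (2 - 4) = 4 - 2 = 2)
(14*U)*(-9) = (14*2)*(-9) = 28*(-9) = -252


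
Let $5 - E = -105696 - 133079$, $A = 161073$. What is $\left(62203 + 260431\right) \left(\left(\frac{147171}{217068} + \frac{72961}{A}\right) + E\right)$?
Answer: $\frac{448928770942379793689}{5827298994} \approx 7.7039 \cdot 10^{10}$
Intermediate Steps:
$E = 238780$ ($E = 5 - \left(-105696 - 133079\right) = 5 - -238775 = 5 + 238775 = 238780$)
$\left(62203 + 260431\right) \left(\left(\frac{147171}{217068} + \frac{72961}{A}\right) + E\right) = \left(62203 + 260431\right) \left(\left(\frac{147171}{217068} + \frac{72961}{161073}\right) + 238780\right) = 322634 \left(\left(147171 \cdot \frac{1}{217068} + 72961 \cdot \frac{1}{161073}\right) + 238780\right) = 322634 \left(\left(\frac{49057}{72356} + \frac{72961}{161073}\right) + 238780\right) = 322634 \left(\frac{13180924277}{11654597988} + 238780\right) = 322634 \cdot \frac{2782898088498917}{11654597988} = \frac{448928770942379793689}{5827298994}$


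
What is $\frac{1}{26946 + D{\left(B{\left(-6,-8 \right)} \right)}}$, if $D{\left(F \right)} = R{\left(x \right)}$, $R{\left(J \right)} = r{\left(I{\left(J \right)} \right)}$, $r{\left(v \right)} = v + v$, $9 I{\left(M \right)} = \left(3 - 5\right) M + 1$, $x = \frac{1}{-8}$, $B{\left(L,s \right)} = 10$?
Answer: $\frac{18}{485033} \approx 3.7111 \cdot 10^{-5}$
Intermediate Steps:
$x = - \frac{1}{8} \approx -0.125$
$I{\left(M \right)} = \frac{1}{9} - \frac{2 M}{9}$ ($I{\left(M \right)} = \frac{\left(3 - 5\right) M + 1}{9} = \frac{- 2 M + 1}{9} = \frac{1 - 2 M}{9} = \frac{1}{9} - \frac{2 M}{9}$)
$r{\left(v \right)} = 2 v$
$R{\left(J \right)} = \frac{2}{9} - \frac{4 J}{9}$ ($R{\left(J \right)} = 2 \left(\frac{1}{9} - \frac{2 J}{9}\right) = \frac{2}{9} - \frac{4 J}{9}$)
$D{\left(F \right)} = \frac{5}{18}$ ($D{\left(F \right)} = \frac{2}{9} - - \frac{1}{18} = \frac{2}{9} + \frac{1}{18} = \frac{5}{18}$)
$\frac{1}{26946 + D{\left(B{\left(-6,-8 \right)} \right)}} = \frac{1}{26946 + \frac{5}{18}} = \frac{1}{\frac{485033}{18}} = \frac{18}{485033}$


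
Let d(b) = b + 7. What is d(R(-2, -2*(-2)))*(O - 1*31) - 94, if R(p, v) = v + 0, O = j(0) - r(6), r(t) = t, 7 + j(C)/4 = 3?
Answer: -677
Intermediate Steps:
j(C) = -16 (j(C) = -28 + 4*3 = -28 + 12 = -16)
O = -22 (O = -16 - 1*6 = -16 - 6 = -22)
R(p, v) = v
d(b) = 7 + b
d(R(-2, -2*(-2)))*(O - 1*31) - 94 = (7 - 2*(-2))*(-22 - 1*31) - 94 = (7 + 4)*(-22 - 31) - 94 = 11*(-53) - 94 = -583 - 94 = -677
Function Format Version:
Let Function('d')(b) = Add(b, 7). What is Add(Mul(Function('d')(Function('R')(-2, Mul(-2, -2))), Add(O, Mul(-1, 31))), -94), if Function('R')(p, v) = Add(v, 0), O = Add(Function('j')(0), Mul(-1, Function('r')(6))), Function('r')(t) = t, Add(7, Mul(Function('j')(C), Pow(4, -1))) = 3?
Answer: -677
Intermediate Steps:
Function('j')(C) = -16 (Function('j')(C) = Add(-28, Mul(4, 3)) = Add(-28, 12) = -16)
O = -22 (O = Add(-16, Mul(-1, 6)) = Add(-16, -6) = -22)
Function('R')(p, v) = v
Function('d')(b) = Add(7, b)
Add(Mul(Function('d')(Function('R')(-2, Mul(-2, -2))), Add(O, Mul(-1, 31))), -94) = Add(Mul(Add(7, Mul(-2, -2)), Add(-22, Mul(-1, 31))), -94) = Add(Mul(Add(7, 4), Add(-22, -31)), -94) = Add(Mul(11, -53), -94) = Add(-583, -94) = -677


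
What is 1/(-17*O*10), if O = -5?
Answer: 1/850 ≈ 0.0011765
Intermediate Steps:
1/(-17*O*10) = 1/(-17*(-5)*10) = 1/(85*10) = 1/850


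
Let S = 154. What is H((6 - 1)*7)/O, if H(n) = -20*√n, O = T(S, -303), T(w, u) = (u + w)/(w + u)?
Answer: -20*√35 ≈ -118.32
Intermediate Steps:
T(w, u) = 1 (T(w, u) = (u + w)/(u + w) = 1)
O = 1
H((6 - 1)*7)/O = -20*√7*√(6 - 1)/1 = -20*√35*1 = -20*√35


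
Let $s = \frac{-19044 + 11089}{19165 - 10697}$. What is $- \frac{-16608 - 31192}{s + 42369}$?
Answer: $\frac{404770400}{358772737} \approx 1.1282$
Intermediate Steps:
$s = - \frac{7955}{8468} \approx -0.93942$
$- \frac{-16608 - 31192}{s + 42369} = - \frac{-16608 - 31192}{- \frac{7955}{8468} + 42369} = - \frac{-47800}{\frac{358772737}{8468}} = - \frac{\left(-47800\right) 8468}{358772737} = \left(-1\right) \left(- \frac{404770400}{358772737}\right) = \frac{404770400}{358772737}$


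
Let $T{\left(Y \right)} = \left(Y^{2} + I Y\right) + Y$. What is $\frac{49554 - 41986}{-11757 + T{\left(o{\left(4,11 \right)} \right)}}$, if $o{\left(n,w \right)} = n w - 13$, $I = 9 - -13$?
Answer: $- \frac{7568}{10083} \approx -0.75057$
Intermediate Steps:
$I = 22$ ($I = 9 + 13 = 22$)
$o{\left(n,w \right)} = -13 + n w$
$T{\left(Y \right)} = Y^{2} + 23 Y$ ($T{\left(Y \right)} = \left(Y^{2} + 22 Y\right) + Y = Y^{2} + 23 Y$)
$\frac{49554 - 41986}{-11757 + T{\left(o{\left(4,11 \right)} \right)}} = \frac{49554 - 41986}{-11757 + \left(-13 + 4 \cdot 11\right) \left(23 + \left(-13 + 4 \cdot 11\right)\right)} = \frac{7568}{-11757 + \left(-13 + 44\right) \left(23 + \left(-13 + 44\right)\right)} = \frac{7568}{-11757 + 31 \left(23 + 31\right)} = \frac{7568}{-11757 + 31 \cdot 54} = \frac{7568}{-11757 + 1674} = \frac{7568}{-10083} = 7568 \left(- \frac{1}{10083}\right) = - \frac{7568}{10083}$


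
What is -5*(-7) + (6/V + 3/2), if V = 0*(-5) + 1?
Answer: 85/2 ≈ 42.500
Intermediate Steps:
V = 1 (V = 0 + 1 = 1)
-5*(-7) + (6/V + 3/2) = -5*(-7) + (6/1 + 3/2) = 35 + (6*1 + 3*(1/2)) = 35 + (6 + 3/2) = 35 + 15/2 = 85/2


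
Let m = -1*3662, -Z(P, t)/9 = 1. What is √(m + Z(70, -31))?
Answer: I*√3671 ≈ 60.589*I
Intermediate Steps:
Z(P, t) = -9 (Z(P, t) = -9*1 = -9)
m = -3662
√(m + Z(70, -31)) = √(-3662 - 9) = √(-3671) = I*√3671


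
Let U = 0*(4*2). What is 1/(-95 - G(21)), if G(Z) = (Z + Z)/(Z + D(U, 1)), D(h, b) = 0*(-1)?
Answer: -1/97 ≈ -0.010309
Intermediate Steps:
U = 0 (U = 0*8 = 0)
D(h, b) = 0
G(Z) = 2 (G(Z) = (Z + Z)/(Z + 0) = (2*Z)/Z = 2)
1/(-95 - G(21)) = 1/(-95 - 1*2) = 1/(-95 - 2) = 1/(-97) = -1/97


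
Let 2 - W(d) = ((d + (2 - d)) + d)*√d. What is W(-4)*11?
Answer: 22 + 44*I ≈ 22.0 + 44.0*I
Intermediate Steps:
W(d) = 2 - √d*(2 + d) (W(d) = 2 - ((d + (2 - d)) + d)*√d = 2 - (2 + d)*√d = 2 - √d*(2 + d))
W(-4)*11 = (2 - (-4)^(3/2) - 4*I)*11 = (2 - (-8)*I - 4*I)*11 = (2 + 8*I - 4*I)*11 = (2 + 4*I)*11 = 22 + 44*I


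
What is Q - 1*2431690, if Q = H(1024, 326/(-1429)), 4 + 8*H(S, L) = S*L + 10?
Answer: -13899702665/5716 ≈ -2.4317e+6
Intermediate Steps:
H(S, L) = 3/4 + L*S/8 (H(S, L) = -1/2 + (S*L + 10)/8 = -1/2 + (L*S + 10)/8 = -1/2 + (10 + L*S)/8 = -1/2 + (5/4 + L*S/8) = 3/4 + L*S/8)
Q = -162625/5716 (Q = 3/4 + (1/8)*(326/(-1429))*1024 = 3/4 + (1/8)*(326*(-1/1429))*1024 = 3/4 + (1/8)*(-326/1429)*1024 = 3/4 - 41728/1429 = -162625/5716 ≈ -28.451)
Q - 1*2431690 = -162625/5716 - 1*2431690 = -162625/5716 - 2431690 = -13899702665/5716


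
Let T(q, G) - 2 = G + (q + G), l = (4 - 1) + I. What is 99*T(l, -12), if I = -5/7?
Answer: -13662/7 ≈ -1951.7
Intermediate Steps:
I = -5/7 (I = -5*1/7 = -5/7 ≈ -0.71429)
l = 16/7 (l = (4 - 1) - 5/7 = 3 - 5/7 = 16/7 ≈ 2.2857)
T(q, G) = 2 + q + 2*G (T(q, G) = 2 + (G + (q + G)) = 2 + (G + (G + q)) = 2 + (q + 2*G) = 2 + q + 2*G)
99*T(l, -12) = 99*(2 + 16/7 + 2*(-12)) = 99*(2 + 16/7 - 24) = 99*(-138/7) = -13662/7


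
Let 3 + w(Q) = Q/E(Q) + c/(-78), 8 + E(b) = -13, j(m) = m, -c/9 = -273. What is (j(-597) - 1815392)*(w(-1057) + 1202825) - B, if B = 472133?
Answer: -13106077165303/6 ≈ -2.1843e+12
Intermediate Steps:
c = 2457 (c = -9*(-273) = 2457)
E(b) = -21 (E(b) = -8 - 13 = -21)
w(Q) = -69/2 - Q/21 (w(Q) = -3 + (Q/(-21) + 2457/(-78)) = -3 + (Q*(-1/21) + 2457*(-1/78)) = -3 + (-Q/21 - 63/2) = -3 + (-63/2 - Q/21) = -69/2 - Q/21)
(j(-597) - 1815392)*(w(-1057) + 1202825) - B = (-597 - 1815392)*((-69/2 - 1/21*(-1057)) + 1202825) - 1*472133 = -1815989*((-69/2 + 151/3) + 1202825) - 472133 = -1815989*(95/6 + 1202825) - 472133 = -1815989*7217045/6 - 472133 = -13106074332505/6 - 472133 = -13106077165303/6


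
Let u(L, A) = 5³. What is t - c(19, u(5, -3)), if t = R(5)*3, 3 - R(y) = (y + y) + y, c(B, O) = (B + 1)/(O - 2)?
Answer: -4448/123 ≈ -36.163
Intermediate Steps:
u(L, A) = 125
c(B, O) = (1 + B)/(-2 + O)
R(y) = 3 - 3*y (R(y) = 3 - ((y + y) + y) = 3 - (2*y + y) = 3 - 3*y)
t = -36 (t = (3 - 3*5)*3 = (3 - 15)*3 = -12*3 = -36)
t - c(19, u(5, -3)) = -36 - (1 + 19)/(-2 + 125) = -36 - 20/123 = -4448/123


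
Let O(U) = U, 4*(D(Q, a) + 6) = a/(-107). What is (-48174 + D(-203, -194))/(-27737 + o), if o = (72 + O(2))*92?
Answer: 10310423/4478806 ≈ 2.3020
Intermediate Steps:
D(Q, a) = -6 - a/428 (D(Q, a) = -6 + (a/(-107))/4 = -6 + (a*(-1/107))/4 = -6 + (-a/107)/4 = -6 - a/428)
o = 6808 (o = (72 + 2)*92 = 74*92 = 6808)
(-48174 + D(-203, -194))/(-27737 + o) = (-48174 + (-6 - 1/428*(-194)))/(-27737 + 6808) = (-48174 + (-6 + 97/214))/(-20929) = (-48174 - 1187/214)*(-1/20929) = -10310423/214*(-1/20929) = 10310423/4478806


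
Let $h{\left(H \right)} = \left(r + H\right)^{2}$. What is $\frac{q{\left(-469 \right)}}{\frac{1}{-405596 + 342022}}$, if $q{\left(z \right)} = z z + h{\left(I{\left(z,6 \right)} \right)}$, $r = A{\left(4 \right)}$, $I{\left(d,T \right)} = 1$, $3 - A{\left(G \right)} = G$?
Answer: $-13983800614$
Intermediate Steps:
$A{\left(G \right)} = 3 - G$
$r = -1$ ($r = 3 - 4 = -1$)
$h{\left(H \right)} = \left(-1 + H\right)^{2}$
$q{\left(z \right)} = z^{2}$ ($q{\left(z \right)} = z z + \left(-1 + 1\right)^{2} = z^{2} + 0^{2} = z^{2} + 0 = z^{2}$)
$\frac{q{\left(-469 \right)}}{\frac{1}{-405596 + 342022}} = \frac{\left(-469\right)^{2}}{\frac{1}{-405596 + 342022}} = \frac{219961}{\frac{1}{-63574}} = \frac{219961}{- \frac{1}{63574}} = 219961 \left(-63574\right) = -13983800614$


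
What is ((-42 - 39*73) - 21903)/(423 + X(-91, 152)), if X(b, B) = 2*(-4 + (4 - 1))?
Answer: -24792/421 ≈ -58.888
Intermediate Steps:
X(b, B) = -2 (X(b, B) = 2*(-4 + 3) = 2*(-1) = -2)
((-42 - 39*73) - 21903)/(423 + X(-91, 152)) = ((-42 - 39*73) - 21903)/(423 - 2) = ((-42 - 2847) - 21903)/421 = (-2889 - 21903)*(1/421) = -24792*1/421 = -24792/421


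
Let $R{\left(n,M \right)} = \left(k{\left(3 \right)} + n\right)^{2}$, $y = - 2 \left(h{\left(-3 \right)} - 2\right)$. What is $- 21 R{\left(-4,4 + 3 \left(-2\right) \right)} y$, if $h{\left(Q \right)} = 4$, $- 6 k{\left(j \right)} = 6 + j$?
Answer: $2541$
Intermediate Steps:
$k{\left(j \right)} = -1 - \frac{j}{6}$ ($k{\left(j \right)} = - \frac{6 + j}{6} = -1 - \frac{j}{6}$)
$y = -4$ ($y = - 2 \left(4 - 2\right) = \left(-2\right) 2 = -4$)
$R{\left(n,M \right)} = \left(- \frac{3}{2} + n\right)^{2}$ ($R{\left(n,M \right)} = \left(\left(-1 - \frac{1}{2}\right) + n\right)^{2} = \left(- \frac{3}{2} + n\right)^{2}$)
$- 21 R{\left(-4,4 + 3 \left(-2\right) \right)} y = - 21 \frac{\left(-3 + 2 \left(-4\right)\right)^{2}}{4} \left(-4\right) = - 21 \frac{\left(-3 - 8\right)^{2}}{4} \left(-4\right) = - 21 \frac{\left(-11\right)^{2}}{4} \left(-4\right) = - 21 \cdot \frac{1}{4} \cdot 121 \left(-4\right) = \left(-21\right) \frac{121}{4} \left(-4\right) = \left(- \frac{2541}{4}\right) \left(-4\right) = 2541$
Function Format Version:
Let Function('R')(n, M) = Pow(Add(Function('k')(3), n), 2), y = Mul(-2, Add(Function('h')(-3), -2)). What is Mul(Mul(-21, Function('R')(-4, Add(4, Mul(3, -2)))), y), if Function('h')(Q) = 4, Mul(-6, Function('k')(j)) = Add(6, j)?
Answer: 2541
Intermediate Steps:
Function('k')(j) = Add(-1, Mul(Rational(-1, 6), j)) (Function('k')(j) = Mul(Rational(-1, 6), Add(6, j)) = Add(-1, Mul(Rational(-1, 6), j)))
y = -4 (y = Mul(-2, Add(4, -2)) = Mul(-2, 2) = -4)
Function('R')(n, M) = Pow(Add(Rational(-3, 2), n), 2) (Function('R')(n, M) = Pow(Add(Add(-1, Mul(Rational(-1, 6), 3)), n), 2) = Pow(Add(Add(-1, Rational(-1, 2)), n), 2) = Pow(Add(Rational(-3, 2), n), 2))
Mul(Mul(-21, Function('R')(-4, Add(4, Mul(3, -2)))), y) = Mul(Mul(-21, Mul(Rational(1, 4), Pow(Add(-3, Mul(2, -4)), 2))), -4) = Mul(Mul(-21, Mul(Rational(1, 4), Pow(Add(-3, -8), 2))), -4) = Mul(Mul(-21, Mul(Rational(1, 4), Pow(-11, 2))), -4) = Mul(Mul(-21, Mul(Rational(1, 4), 121)), -4) = Mul(Mul(-21, Rational(121, 4)), -4) = Mul(Rational(-2541, 4), -4) = 2541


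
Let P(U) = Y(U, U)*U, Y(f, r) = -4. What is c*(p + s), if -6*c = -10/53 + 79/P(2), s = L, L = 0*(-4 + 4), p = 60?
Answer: 21335/212 ≈ 100.64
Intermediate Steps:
L = 0 (L = 0*0 = 0)
s = 0
P(U) = -4*U
c = 4267/2544 (c = -(-10/53 + 79/((-4*2)))/6 = -(-10*1/53 + 79/(-8))/6 = -(-10/53 + 79*(-1/8))/6 = -(-10/53 - 79/8)/6 = -1/6*(-4267/424) = 4267/2544 ≈ 1.6773)
c*(p + s) = 4267*(60 + 0)/2544 = (4267/2544)*60 = 21335/212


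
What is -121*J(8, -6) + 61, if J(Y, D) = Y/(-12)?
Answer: 425/3 ≈ 141.67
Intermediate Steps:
J(Y, D) = -Y/12 (J(Y, D) = Y*(-1/12) = -Y/12)
-121*J(8, -6) + 61 = -(-121)*8/12 + 61 = -121*(-2/3) + 61 = 242/3 + 61 = 425/3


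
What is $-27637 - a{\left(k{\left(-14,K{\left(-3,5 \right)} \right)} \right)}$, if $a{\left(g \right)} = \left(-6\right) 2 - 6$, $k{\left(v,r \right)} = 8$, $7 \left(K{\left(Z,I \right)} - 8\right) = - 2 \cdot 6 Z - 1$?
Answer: $-27619$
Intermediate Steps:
$K{\left(Z,I \right)} = \frac{55}{7} - \frac{12 Z}{7}$ ($K{\left(Z,I \right)} = 8 + \frac{- 2 \cdot 6 Z - 1}{7} = 8 + \frac{- 12 Z - 1}{7} = 8 + \frac{-1 - 12 Z}{7} = 8 - \left(\frac{1}{7} + \frac{12 Z}{7}\right) = \frac{55}{7} - \frac{12 Z}{7}$)
$a{\left(g \right)} = -18$ ($a{\left(g \right)} = -12 - 6 = -18$)
$-27637 - a{\left(k{\left(-14,K{\left(-3,5 \right)} \right)} \right)} = -27637 - -18 = -27637 + 18 = -27619$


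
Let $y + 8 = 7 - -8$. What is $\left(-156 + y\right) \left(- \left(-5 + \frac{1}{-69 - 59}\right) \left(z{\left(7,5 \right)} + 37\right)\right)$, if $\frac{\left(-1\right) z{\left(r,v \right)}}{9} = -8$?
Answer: $- \frac{10410481}{128} \approx -81332.0$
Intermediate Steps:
$z{\left(r,v \right)} = 72$ ($z{\left(r,v \right)} = \left(-9\right) \left(-8\right) = 72$)
$y = 7$ ($y = -8 + \left(7 - -8\right) = -8 + \left(7 + 8\right) = -8 + 15 = 7$)
$\left(-156 + y\right) \left(- \left(-5 + \frac{1}{-69 - 59}\right) \left(z{\left(7,5 \right)} + 37\right)\right) = \left(-156 + 7\right) \left(- \left(-5 + \frac{1}{-69 - 59}\right) \left(72 + 37\right)\right) = - 149 \left(- \left(-5 + \frac{1}{-128}\right) 109\right) = - 149 \left(- \left(-5 - \frac{1}{128}\right) 109\right) = - 149 \left(- \frac{\left(-641\right) 109}{128}\right) = - 149 \left(\left(-1\right) \left(- \frac{69869}{128}\right)\right) = \left(-149\right) \frac{69869}{128} = - \frac{10410481}{128}$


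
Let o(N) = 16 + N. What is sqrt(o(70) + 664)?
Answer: 5*sqrt(30) ≈ 27.386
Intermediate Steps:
sqrt(o(70) + 664) = sqrt((16 + 70) + 664) = sqrt(86 + 664) = sqrt(750) = 5*sqrt(30)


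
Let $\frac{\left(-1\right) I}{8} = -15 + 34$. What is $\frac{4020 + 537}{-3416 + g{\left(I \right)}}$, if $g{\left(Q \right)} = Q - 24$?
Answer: $- \frac{4557}{3592} \approx -1.2687$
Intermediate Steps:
$I = -152$ ($I = - 8 \left(-15 + 34\right) = \left(-8\right) 19 = -152$)
$g{\left(Q \right)} = -24 + Q$ ($g{\left(Q \right)} = Q - 24 = -24 + Q$)
$\frac{4020 + 537}{-3416 + g{\left(I \right)}} = \frac{4020 + 537}{-3416 - 176} = \frac{4557}{-3416 - 176} = \frac{4557}{-3592} = 4557 \left(- \frac{1}{3592}\right) = - \frac{4557}{3592}$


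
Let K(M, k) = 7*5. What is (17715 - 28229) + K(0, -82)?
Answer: -10479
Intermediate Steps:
K(M, k) = 35
(17715 - 28229) + K(0, -82) = (17715 - 28229) + 35 = -10514 + 35 = -10479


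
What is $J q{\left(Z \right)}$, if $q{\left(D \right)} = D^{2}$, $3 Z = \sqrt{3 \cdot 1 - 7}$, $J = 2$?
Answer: $- \frac{8}{9} \approx -0.88889$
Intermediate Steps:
$Z = \frac{2 i}{3}$ ($Z = \frac{\sqrt{3 \cdot 1 - 7}}{3} = \frac{\sqrt{3 - 7}}{3} = \frac{\sqrt{-4}}{3} = \frac{2 i}{3} \approx 0.66667 i$)
$J q{\left(Z \right)} = 2 \left(\frac{2 i}{3}\right)^{2} = 2 \left(- \frac{4}{9}\right) = - \frac{8}{9}$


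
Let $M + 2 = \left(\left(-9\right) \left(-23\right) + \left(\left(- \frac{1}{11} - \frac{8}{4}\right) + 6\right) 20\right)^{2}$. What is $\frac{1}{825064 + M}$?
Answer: $\frac{121}{109673271} \approx 1.1033 \cdot 10^{-6}$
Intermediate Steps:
$M = \frac{9840527}{121}$ ($M = -2 + \left(\left(-9\right) \left(-23\right) + \left(\left(- \frac{1}{11} - \frac{8}{4}\right) + 6\right) 20\right)^{2} = -2 + \left(207 + \left(\left(\left(-1\right) \frac{1}{11} - 2\right) + 6\right) 20\right)^{2} = -2 + \left(207 + \left(\left(- \frac{1}{11} - 2\right) + 6\right) 20\right)^{2} = -2 + \left(207 + \left(- \frac{23}{11} + 6\right) 20\right)^{2} = -2 + \left(207 + \frac{43}{11} \cdot 20\right)^{2} = -2 + \left(207 + \frac{860}{11}\right)^{2} = -2 + \left(\frac{3137}{11}\right)^{2} = -2 + \frac{9840769}{121} = \frac{9840527}{121} \approx 81327.0$)
$\frac{1}{825064 + M} = \frac{1}{825064 + \frac{9840527}{121}} = \frac{1}{\frac{109673271}{121}} = \frac{121}{109673271}$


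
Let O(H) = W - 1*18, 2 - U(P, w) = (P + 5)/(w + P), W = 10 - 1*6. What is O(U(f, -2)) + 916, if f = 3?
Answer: 902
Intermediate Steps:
W = 4 (W = 10 - 6 = 4)
U(P, w) = 2 - (5 + P)/(P + w) (U(P, w) = 2 - (P + 5)/(w + P) = 2 - (5 + P)/(P + w))
O(H) = -14 (O(H) = 4 - 1*18 = 4 - 18 = -14)
O(U(f, -2)) + 916 = -14 + 916 = 902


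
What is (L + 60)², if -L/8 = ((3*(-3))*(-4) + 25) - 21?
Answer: 67600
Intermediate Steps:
L = -320 (L = -8*(((3*(-3))*(-4) + 25) - 21) = -8*((-9*(-4) + 25) - 21) = -8*((36 + 25) - 21) = -8*(61 - 21) = -8*40 = -320)
(L + 60)² = (-320 + 60)² = (-260)² = 67600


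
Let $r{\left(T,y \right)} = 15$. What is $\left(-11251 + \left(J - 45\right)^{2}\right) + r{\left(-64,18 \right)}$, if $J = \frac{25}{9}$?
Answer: $- \frac{765716}{81} \approx -9453.3$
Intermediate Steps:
$J = \frac{25}{9}$ ($J = 25 \cdot \frac{1}{9} = \frac{25}{9} \approx 2.7778$)
$\left(-11251 + \left(J - 45\right)^{2}\right) + r{\left(-64,18 \right)} = \left(-11251 + \left(\frac{25}{9} - 45\right)^{2}\right) + 15 = \left(-11251 + \left(- \frac{380}{9}\right)^{2}\right) + 15 = \left(-11251 + \frac{144400}{81}\right) + 15 = - \frac{766931}{81} + 15 = - \frac{765716}{81}$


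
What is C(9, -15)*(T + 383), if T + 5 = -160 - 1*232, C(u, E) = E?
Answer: 210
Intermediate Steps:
T = -397 (T = -5 + (-160 - 1*232) = -5 + (-160 - 232) = -5 - 392 = -397)
C(9, -15)*(T + 383) = -15*(-397 + 383) = -15*(-14) = 210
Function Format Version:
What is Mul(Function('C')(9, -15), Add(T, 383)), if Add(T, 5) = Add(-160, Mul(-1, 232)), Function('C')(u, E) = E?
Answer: 210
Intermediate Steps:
T = -397 (T = Add(-5, Add(-160, Mul(-1, 232))) = Add(-5, Add(-160, -232)) = Add(-5, -392) = -397)
Mul(Function('C')(9, -15), Add(T, 383)) = Mul(-15, Add(-397, 383)) = Mul(-15, -14) = 210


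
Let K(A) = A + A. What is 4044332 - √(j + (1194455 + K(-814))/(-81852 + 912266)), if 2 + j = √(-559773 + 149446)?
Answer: 4044332 - √(-231192494 + 410224516*I*√410327)/20254 ≈ 4.0443e+6 - 17.904*I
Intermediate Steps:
K(A) = 2*A
j = -2 + I*√410327 (j = -2 + √(-559773 + 149446) = -2 + √(-410327) = -2 + I*√410327 ≈ -2.0 + 640.57*I)
4044332 - √(j + (1194455 + K(-814))/(-81852 + 912266)) = 4044332 - √((-2 + I*√410327) + (1194455 + 2*(-814))/(-81852 + 912266)) = 4044332 - √((-2 + I*√410327) + (1194455 - 1628)/830414) = 4044332 - √((-2 + I*√410327) + 1192827*(1/830414)) = 4044332 - √((-2 + I*√410327) + 1192827/830414) = 4044332 - √(-468001/830414 + I*√410327)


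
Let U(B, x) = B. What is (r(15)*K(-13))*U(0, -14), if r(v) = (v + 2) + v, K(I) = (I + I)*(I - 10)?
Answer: 0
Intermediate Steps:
K(I) = 2*I*(-10 + I) (K(I) = (2*I)*(-10 + I) = 2*I*(-10 + I))
r(v) = 2 + 2*v (r(v) = (2 + v) + v = 2 + 2*v)
(r(15)*K(-13))*U(0, -14) = ((2 + 2*15)*(2*(-13)*(-10 - 13)))*0 = ((2 + 30)*(2*(-13)*(-23)))*0 = (32*598)*0 = 19136*0 = 0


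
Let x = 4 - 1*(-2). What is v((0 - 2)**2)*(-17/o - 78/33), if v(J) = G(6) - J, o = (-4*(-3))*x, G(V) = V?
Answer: -2059/396 ≈ -5.1995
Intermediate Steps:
x = 6 (x = 4 + 2 = 6)
o = 72 (o = -4*(-3)*6 = 12*6 = 72)
v(J) = 6 - J
v((0 - 2)**2)*(-17/o - 78/33) = (6 - (0 - 2)**2)*(-17/72 - 78/33) = (6 - 1*(-2)**2)*(-17*1/72 - 78*1/33) = (6 - 1*4)*(-17/72 - 26/11) = (6 - 4)*(-2059/792) = 2*(-2059/792) = -2059/396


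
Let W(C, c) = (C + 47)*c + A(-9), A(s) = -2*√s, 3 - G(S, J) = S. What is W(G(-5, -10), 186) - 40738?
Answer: -30508 - 6*I ≈ -30508.0 - 6.0*I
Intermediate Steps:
G(S, J) = 3 - S
W(C, c) = -6*I + c*(47 + C) (W(C, c) = (C + 47)*c - 6*I = (47 + C)*c - 6*I = c*(47 + C) - 6*I = -6*I + c*(47 + C))
W(G(-5, -10), 186) - 40738 = (-6*I + 47*186 + (3 - 1*(-5))*186) - 40738 = (-6*I + 8742 + (3 + 5)*186) - 40738 = (-6*I + 8742 + 8*186) - 40738 = (-6*I + 8742 + 1488) - 40738 = (10230 - 6*I) - 40738 = -30508 - 6*I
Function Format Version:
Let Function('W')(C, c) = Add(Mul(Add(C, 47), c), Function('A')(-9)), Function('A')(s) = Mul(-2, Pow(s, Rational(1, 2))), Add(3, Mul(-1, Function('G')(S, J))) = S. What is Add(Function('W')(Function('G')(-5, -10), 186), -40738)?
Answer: Add(-30508, Mul(-6, I)) ≈ Add(-30508., Mul(-6.0000, I))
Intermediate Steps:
Function('G')(S, J) = Add(3, Mul(-1, S))
Function('W')(C, c) = Add(Mul(-6, I), Mul(c, Add(47, C))) (Function('W')(C, c) = Add(Mul(Add(C, 47), c), Mul(-2, Pow(-9, Rational(1, 2)))) = Add(Mul(Add(47, C), c), Mul(-2, Mul(3, I))) = Add(Mul(c, Add(47, C)), Mul(-6, I)) = Add(Mul(-6, I), Mul(c, Add(47, C))))
Add(Function('W')(Function('G')(-5, -10), 186), -40738) = Add(Add(Mul(-6, I), Mul(47, 186), Mul(Add(3, Mul(-1, -5)), 186)), -40738) = Add(Add(Mul(-6, I), 8742, Mul(Add(3, 5), 186)), -40738) = Add(Add(Mul(-6, I), 8742, Mul(8, 186)), -40738) = Add(Add(Mul(-6, I), 8742, 1488), -40738) = Add(Add(10230, Mul(-6, I)), -40738) = Add(-30508, Mul(-6, I))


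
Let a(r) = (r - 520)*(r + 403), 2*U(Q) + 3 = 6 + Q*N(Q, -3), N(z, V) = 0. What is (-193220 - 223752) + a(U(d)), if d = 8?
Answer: -2506821/4 ≈ -6.2671e+5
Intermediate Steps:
U(Q) = 3/2 (U(Q) = -3/2 + (6 + Q*0)/2 = -3/2 + (6 + 0)/2 = -3/2 + (½)*6 = -3/2 + 3 = 3/2)
a(r) = (-520 + r)*(403 + r)
(-193220 - 223752) + a(U(d)) = (-193220 - 223752) + (-209560 + (3/2)² - 117*3/2) = -416972 + (-209560 + 9/4 - 351/2) = -416972 - 838933/4 = -2506821/4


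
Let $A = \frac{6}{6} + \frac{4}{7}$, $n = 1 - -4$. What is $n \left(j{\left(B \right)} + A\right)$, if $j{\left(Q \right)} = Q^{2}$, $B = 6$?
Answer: $\frac{1315}{7} \approx 187.86$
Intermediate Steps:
$n = 5$ ($n = 1 + 4 = 5$)
$A = \frac{11}{7}$ ($A = 6 \cdot \frac{1}{6} + 4 \cdot \frac{1}{7} = 1 + \frac{4}{7} = \frac{11}{7} \approx 1.5714$)
$n \left(j{\left(B \right)} + A\right) = 5 \left(6^{2} + \frac{11}{7}\right) = 5 \left(36 + \frac{11}{7}\right) = 5 \cdot \frac{263}{7} = \frac{1315}{7}$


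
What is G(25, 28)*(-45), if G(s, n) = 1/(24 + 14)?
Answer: -45/38 ≈ -1.1842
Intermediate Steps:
G(s, n) = 1/38
G(25, 28)*(-45) = (1/38)*(-45) = -45/38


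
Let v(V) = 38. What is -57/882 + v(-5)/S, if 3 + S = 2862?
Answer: -14383/280182 ≈ -0.051335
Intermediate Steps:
S = 2859 (S = -3 + 2862 = 2859)
-57/882 + v(-5)/S = -57/882 + 38/2859 = -57*1/882 + 38*(1/2859) = -19/294 + 38/2859 = -14383/280182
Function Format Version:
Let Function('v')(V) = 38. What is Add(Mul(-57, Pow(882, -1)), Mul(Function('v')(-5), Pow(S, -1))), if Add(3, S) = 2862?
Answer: Rational(-14383, 280182) ≈ -0.051335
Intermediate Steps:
S = 2859 (S = Add(-3, 2862) = 2859)
Add(Mul(-57, Pow(882, -1)), Mul(Function('v')(-5), Pow(S, -1))) = Add(Mul(-57, Pow(882, -1)), Mul(38, Pow(2859, -1))) = Add(Mul(-57, Rational(1, 882)), Mul(38, Rational(1, 2859))) = Add(Rational(-19, 294), Rational(38, 2859)) = Rational(-14383, 280182)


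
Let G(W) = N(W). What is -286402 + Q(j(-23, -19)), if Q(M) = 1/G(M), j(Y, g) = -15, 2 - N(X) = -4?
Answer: -1718411/6 ≈ -2.8640e+5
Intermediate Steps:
N(X) = 6 (N(X) = 2 - 1*(-4) = 2 + 4 = 6)
G(W) = 6
Q(M) = 1/6
-286402 + Q(j(-23, -19)) = -286402 + 1/6 = -1718411/6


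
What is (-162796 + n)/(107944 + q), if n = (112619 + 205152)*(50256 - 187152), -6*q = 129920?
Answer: -32626306209/64718 ≈ -5.0413e+5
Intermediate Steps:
q = -64960/3 (q = -1/6*129920 = -64960/3 ≈ -21653.)
n = -43501578816 (n = 317771*(-136896) = -43501578816)
(-162796 + n)/(107944 + q) = (-162796 - 43501578816)/(107944 - 64960/3) = -43501741612/258872/3 = -43501741612*3/258872 = -32626306209/64718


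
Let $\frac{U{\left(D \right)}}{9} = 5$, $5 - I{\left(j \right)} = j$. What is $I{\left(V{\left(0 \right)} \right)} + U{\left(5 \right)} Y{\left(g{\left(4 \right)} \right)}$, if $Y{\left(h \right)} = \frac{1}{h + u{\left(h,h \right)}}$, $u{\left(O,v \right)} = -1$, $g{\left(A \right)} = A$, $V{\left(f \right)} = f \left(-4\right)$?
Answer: $20$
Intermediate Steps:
$V{\left(f \right)} = - 4 f$
$I{\left(j \right)} = 5 - j$
$U{\left(D \right)} = 45$ ($U{\left(D \right)} = 9 \cdot 5 = 45$)
$Y{\left(h \right)} = \frac{1}{-1 + h}$ ($Y{\left(h \right)} = \frac{1}{h - 1} = \frac{1}{-1 + h}$)
$I{\left(V{\left(0 \right)} \right)} + U{\left(5 \right)} Y{\left(g{\left(4 \right)} \right)} = \left(5 - \left(-4\right) 0\right) + \frac{45}{-1 + 4} = \left(5 - 0\right) + \frac{45}{3} = \left(5 + 0\right) + 45 \cdot \frac{1}{3} = 5 + 15 = 20$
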